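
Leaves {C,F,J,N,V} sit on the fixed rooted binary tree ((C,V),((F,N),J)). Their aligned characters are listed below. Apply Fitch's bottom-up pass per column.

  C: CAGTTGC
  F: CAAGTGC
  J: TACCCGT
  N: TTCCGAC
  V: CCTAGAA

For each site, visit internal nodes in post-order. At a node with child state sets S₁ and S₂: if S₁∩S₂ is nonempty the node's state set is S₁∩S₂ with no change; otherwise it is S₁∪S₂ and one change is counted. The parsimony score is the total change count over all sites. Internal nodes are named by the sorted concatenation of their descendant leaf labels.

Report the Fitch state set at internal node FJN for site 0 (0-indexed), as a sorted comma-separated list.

T

CV@0: {C} ∩ {C} = {C} (intersection, +0)
FN@0: {C} ∪ {T} = {C,T} (union, +1)
FJN@0: {C,T} ∩ {T} = {T} (intersection, +0)
CFJNV@0: {C} ∪ {T} = {C,T} (union, +1)
CV@1: {A} ∪ {C} = {A,C} (union, +1)
FN@1: {A} ∪ {T} = {A,T} (union, +1)
FJN@1: {A,T} ∩ {A} = {A} (intersection, +0)
CFJNV@1: {A,C} ∩ {A} = {A} (intersection, +0)
CV@2: {G} ∪ {T} = {G,T} (union, +1)
FN@2: {A} ∪ {C} = {A,C} (union, +1)
FJN@2: {A,C} ∩ {C} = {C} (intersection, +0)
CFJNV@2: {G,T} ∪ {C} = {C,G,T} (union, +1)
CV@3: {T} ∪ {A} = {A,T} (union, +1)
FN@3: {G} ∪ {C} = {C,G} (union, +1)
FJN@3: {C,G} ∩ {C} = {C} (intersection, +0)
CFJNV@3: {A,T} ∪ {C} = {A,C,T} (union, +1)
CV@4: {T} ∪ {G} = {G,T} (union, +1)
FN@4: {T} ∪ {G} = {G,T} (union, +1)
FJN@4: {G,T} ∪ {C} = {C,G,T} (union, +1)
CFJNV@4: {G,T} ∩ {C,G,T} = {G,T} (intersection, +0)
CV@5: {G} ∪ {A} = {A,G} (union, +1)
FN@5: {G} ∪ {A} = {A,G} (union, +1)
FJN@5: {A,G} ∩ {G} = {G} (intersection, +0)
CFJNV@5: {A,G} ∩ {G} = {G} (intersection, +0)
CV@6: {C} ∪ {A} = {A,C} (union, +1)
FN@6: {C} ∩ {C} = {C} (intersection, +0)
FJN@6: {C} ∪ {T} = {C,T} (union, +1)
CFJNV@6: {A,C} ∩ {C,T} = {C} (intersection, +0)
per-site changes: [2, 2, 3, 3, 3, 2, 2]; total = 17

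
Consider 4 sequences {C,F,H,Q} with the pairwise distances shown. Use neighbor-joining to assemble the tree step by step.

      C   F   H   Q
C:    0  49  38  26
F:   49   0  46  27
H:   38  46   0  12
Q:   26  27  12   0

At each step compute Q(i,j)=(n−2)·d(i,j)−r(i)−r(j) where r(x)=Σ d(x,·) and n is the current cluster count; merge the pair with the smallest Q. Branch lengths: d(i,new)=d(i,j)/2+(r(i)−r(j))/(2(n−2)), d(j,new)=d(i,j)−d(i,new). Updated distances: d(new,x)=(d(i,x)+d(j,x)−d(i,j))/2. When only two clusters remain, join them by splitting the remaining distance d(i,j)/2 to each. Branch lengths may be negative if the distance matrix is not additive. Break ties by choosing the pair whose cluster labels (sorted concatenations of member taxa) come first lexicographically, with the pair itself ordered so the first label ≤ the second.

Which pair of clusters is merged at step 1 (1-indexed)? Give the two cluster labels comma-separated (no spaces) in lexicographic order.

C,F

iteration 1: select C,F (d=49, Q=-137); attach at lengths (89/4, 107/4); label the merged cluster CF
  updated: d(CF,H)=35/2, d(CF,Q)=2
iteration 2: select CF,H (d=35/2, Q=-63/2); attach at lengths (15/4, 55/4); label the merged cluster CFH
  updated: d(CFH,Q)=-7/4
iteration 3: select CFH,Q (d=-7/4); attach at lengths (-7/8, -7/8); label the merged cluster CFHQ
final tree: (((C:89/4,F:107/4):15/4,H:55/4):-7/8,Q:-7/8)
total length: 259/4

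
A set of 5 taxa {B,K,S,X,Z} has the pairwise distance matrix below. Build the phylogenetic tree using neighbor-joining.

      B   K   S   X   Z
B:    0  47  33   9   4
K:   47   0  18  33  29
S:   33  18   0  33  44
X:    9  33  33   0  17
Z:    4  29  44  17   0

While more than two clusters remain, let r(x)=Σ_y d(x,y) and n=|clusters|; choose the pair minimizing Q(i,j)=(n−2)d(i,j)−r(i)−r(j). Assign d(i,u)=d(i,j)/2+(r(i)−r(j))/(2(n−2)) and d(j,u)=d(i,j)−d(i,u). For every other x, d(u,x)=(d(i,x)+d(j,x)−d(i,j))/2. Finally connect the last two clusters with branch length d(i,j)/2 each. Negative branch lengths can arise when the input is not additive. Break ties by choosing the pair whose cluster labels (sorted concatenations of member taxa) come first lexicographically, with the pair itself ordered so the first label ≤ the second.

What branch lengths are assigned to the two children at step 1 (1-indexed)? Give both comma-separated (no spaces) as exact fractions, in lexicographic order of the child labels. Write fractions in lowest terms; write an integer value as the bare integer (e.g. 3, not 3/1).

step 1: merge (K,S) at d=18, Q=-201; branch lengths K→53/6, S→55/6; new cluster KS
  updated: d(B,KS)=31, d(KS,X)=24, d(KS,Z)=55/2
step 2: merge (B,Z) at d=4, Q=-169/2; branch lengths B→7/8, Z→25/8; new cluster BZ
  updated: d(BZ,KS)=109/4, d(BZ,X)=11
step 3: merge (BZ,KS) at d=109/4, Q=-249/4; branch lengths BZ→57/8, KS→161/8; new cluster BKSZ
  updated: d(BKSZ,X)=31/8
step 4: merge (BKSZ,X) at d=31/8; branch lengths BKSZ→31/16, X→31/16; new cluster BKSXZ
final tree: (((B:7/8,Z:25/8):57/8,(K:53/6,S:55/6):161/8):31/16,X:31/16)
total length: 425/8

53/6,55/6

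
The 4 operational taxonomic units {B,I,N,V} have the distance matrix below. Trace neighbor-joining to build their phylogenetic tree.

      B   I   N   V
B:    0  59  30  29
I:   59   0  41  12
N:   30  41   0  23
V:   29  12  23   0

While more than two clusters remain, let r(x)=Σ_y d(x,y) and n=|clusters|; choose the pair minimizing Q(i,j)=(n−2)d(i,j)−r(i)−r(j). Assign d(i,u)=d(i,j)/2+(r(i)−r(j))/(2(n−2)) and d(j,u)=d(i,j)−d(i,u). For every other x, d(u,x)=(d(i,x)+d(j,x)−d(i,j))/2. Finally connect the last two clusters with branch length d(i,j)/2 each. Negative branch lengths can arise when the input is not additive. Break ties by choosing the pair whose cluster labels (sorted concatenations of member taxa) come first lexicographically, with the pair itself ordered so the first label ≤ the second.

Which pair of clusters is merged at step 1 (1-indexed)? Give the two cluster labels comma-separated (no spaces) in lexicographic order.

B,N

iteration 1: select B,N (d=30, Q=-152); attach at lengths (21, 9); label the merged cluster BN
  updated: d(BN,I)=35, d(BN,V)=11
iteration 2: select BN,I (d=35, Q=-58); attach at lengths (17, 18); label the merged cluster BIN
  updated: d(BIN,V)=-6
iteration 3: select BIN,V (d=-6); attach at lengths (-3, -3); label the merged cluster BINV
final tree: (((B:21,N:9):17,I:18):-3,V:-3)
total length: 59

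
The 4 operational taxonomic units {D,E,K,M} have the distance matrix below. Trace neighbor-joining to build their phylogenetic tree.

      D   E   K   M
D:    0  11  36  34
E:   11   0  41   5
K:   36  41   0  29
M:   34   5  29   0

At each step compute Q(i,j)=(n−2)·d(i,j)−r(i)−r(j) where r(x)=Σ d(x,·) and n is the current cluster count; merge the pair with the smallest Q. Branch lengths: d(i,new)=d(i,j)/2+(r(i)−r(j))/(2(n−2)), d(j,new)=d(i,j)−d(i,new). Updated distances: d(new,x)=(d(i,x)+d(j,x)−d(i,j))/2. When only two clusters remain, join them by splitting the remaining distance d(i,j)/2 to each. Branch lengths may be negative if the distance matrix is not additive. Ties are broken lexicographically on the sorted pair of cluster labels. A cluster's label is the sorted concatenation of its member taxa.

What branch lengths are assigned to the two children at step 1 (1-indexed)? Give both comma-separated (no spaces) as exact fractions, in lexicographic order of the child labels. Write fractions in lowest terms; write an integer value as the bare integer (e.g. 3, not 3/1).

1. join D+E (d=11, Q=-116) ⇒ DE; edges |D|=23/2, |E|=-1/2
  updated: d(DE,K)=33, d(DE,M)=14
2. join DE+K (d=33, Q=-76) ⇒ DEK; edges |DE|=9, |K|=24
  updated: d(DEK,M)=5
3. join DEK+M (d=5) ⇒ DEKM; edges |DEK|=5/2, |M|=5/2
final tree: (((D:23/2,E:-1/2):9,K:24):5/2,M:5/2)
total length: 49

23/2,-1/2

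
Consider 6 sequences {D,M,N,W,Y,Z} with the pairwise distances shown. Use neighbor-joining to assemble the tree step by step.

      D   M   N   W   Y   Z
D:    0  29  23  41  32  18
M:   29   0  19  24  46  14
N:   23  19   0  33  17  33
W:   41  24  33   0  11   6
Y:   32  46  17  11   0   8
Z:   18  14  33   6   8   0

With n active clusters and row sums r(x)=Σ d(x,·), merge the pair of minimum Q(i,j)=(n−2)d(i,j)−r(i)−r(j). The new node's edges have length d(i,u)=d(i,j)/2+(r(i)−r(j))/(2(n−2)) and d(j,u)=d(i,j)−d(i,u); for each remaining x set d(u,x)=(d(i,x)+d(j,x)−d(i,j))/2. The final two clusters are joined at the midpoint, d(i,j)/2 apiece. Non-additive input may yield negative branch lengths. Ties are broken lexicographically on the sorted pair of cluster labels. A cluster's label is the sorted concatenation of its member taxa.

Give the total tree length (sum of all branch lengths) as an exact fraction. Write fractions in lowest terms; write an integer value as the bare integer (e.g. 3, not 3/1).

1. join W+Y (d=11, Q=-185) ⇒ WY; edges |W|=45/8, |Y|=43/8
  updated: d(D,WY)=31, d(M,WY)=59/2, d(N,WY)=39/2, d(WY,Z)=3/2
2. join WY+Z (d=3/2, Q=-287/2) ⇒ WYZ; edges |WY|=13/4, |Z|=-7/4
  updated: d(D,WYZ)=95/4, d(M,WYZ)=21, d(N,WYZ)=51/2
3. join D+WYZ (d=95/4, Q=-197/2) ⇒ DWYZ; edges |D|=53/4, |WYZ|=21/2
  updated: d(DWYZ,M)=105/8, d(DWYZ,N)=99/8
4. join DWYZ+M (d=105/8, Q=-89/2) ⇒ DMWYZ; edges |DWYZ|=13/4, |M|=79/8
  updated: d(DMWYZ,N)=73/8
5. join DMWYZ+N (d=73/8) ⇒ DMNWYZ; edges |DMWYZ|=73/16, |N|=73/16
final tree: (((D:53/4,((W:45/8,Y:43/8):13/4,Z:-7/4):21/2):13/4,M:79/8):73/16,N:73/16)
total length: 117/2

117/2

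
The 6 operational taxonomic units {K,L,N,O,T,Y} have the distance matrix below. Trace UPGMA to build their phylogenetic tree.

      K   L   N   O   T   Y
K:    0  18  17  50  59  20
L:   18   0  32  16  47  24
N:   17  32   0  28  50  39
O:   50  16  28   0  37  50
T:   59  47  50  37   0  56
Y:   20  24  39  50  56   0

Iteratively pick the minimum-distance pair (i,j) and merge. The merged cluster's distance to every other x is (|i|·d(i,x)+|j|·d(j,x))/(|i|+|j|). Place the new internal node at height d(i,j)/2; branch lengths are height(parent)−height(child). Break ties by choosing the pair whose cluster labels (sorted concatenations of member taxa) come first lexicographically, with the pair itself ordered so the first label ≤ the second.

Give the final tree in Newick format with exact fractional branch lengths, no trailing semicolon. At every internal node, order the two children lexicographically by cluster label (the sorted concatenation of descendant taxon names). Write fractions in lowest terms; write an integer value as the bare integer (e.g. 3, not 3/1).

((((K:17/2,N:17/2):25/4,Y:59/4):25/12,(L:8,O:8):53/6):121/15,T:249/10)

1. join L+O (d=16) ⇒ LO; edges |L|=8, |O|=8
  updated: d(K,LO)=34, d(LO,N)=30, d(LO,T)=42, d(LO,Y)=37
2. join K+N (d=17) ⇒ KN; edges |K|=17/2, |N|=17/2
  updated: d(KN,LO)=32, d(KN,T)=109/2, d(KN,Y)=59/2
3. join KN+Y (d=59/2) ⇒ KNY; edges |KN|=25/4, |Y|=59/4
  updated: d(KNY,LO)=101/3, d(KNY,T)=55
4. join KNY+LO (d=101/3) ⇒ KLNOY; edges |KNY|=25/12, |LO|=53/6
  updated: d(KLNOY,T)=249/5
5. join KLNOY+T (d=249/5) ⇒ KLNOTY; edges |KLNOY|=121/15, |T|=249/10
final tree: ((((K:17/2,N:17/2):25/4,Y:59/4):25/12,(L:8,O:8):53/6):121/15,T:249/10)
total length: 5873/60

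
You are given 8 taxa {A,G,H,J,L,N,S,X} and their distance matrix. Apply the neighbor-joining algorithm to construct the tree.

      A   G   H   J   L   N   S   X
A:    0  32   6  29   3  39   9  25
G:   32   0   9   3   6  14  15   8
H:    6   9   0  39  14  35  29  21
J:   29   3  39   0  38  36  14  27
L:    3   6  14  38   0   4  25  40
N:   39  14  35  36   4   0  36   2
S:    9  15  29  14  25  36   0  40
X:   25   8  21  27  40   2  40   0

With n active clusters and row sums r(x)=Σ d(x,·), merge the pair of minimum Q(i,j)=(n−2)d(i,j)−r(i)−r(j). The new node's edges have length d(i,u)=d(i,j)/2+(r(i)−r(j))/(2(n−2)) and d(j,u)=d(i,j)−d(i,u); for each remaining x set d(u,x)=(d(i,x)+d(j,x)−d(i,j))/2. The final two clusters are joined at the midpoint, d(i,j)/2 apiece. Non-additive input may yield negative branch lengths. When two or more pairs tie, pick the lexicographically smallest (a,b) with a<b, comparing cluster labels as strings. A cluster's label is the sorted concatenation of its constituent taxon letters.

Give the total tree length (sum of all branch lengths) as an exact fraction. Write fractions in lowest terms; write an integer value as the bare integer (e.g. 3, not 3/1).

1807/32

step 1: merge (N,X) at d=2, Q=-317; branch lengths N→5/4, X→3/4; new cluster NX
  updated: d(A,NX)=31, d(G,NX)=10, d(H,NX)=27, d(J,NX)=61/2, d(L,NX)=21, d(NX,S)=37
step 2: merge (G,J) at d=3, Q=-427/2; branch lengths G→-127/20, J→187/20; new cluster GJ
  updated: d(A,GJ)=29, d(GJ,H)=45/2, d(GJ,L)=41/2, d(GJ,NX)=75/4, d(GJ,S)=13
step 3: merge (GJ,S) at d=13, Q=-659/4; branch lengths GJ→171/32, S→245/32; new cluster GJS
  updated: d(A,GJS)=25/2, d(GJS,H)=77/4, d(GJS,L)=65/4, d(GJS,NX)=171/8
step 4: merge (GJS,NX) at d=171/8, Q=-845/8; branch lengths GJS→265/48, NX→761/48; new cluster GJNSX
  updated: d(A,GJNSX)=177/16, d(GJNSX,H)=199/16, d(GJNSX,L)=127/16
step 5: merge (A,H) at d=6, Q=-81/2; branch lengths A→-3/32, H→195/32; new cluster AH
  updated: d(AH,GJNSX)=35/4, d(AH,L)=11/2
step 6: merge (AH,GJNSX) at d=35/4, Q=-355/16; branch lengths AH→101/32, GJNSX→179/32; new cluster AGHJNSX
  updated: d(AGHJNSX,L)=75/32
step 7: merge (AGHJNSX,L) at d=75/32; branch lengths AGHJNSX→75/64, L→75/64; new cluster AGHJLNSX
final tree: (((A:-3/32,H:195/32):101/32,(((G:-127/20,J:187/20):171/32,S:245/32):265/48,(N:5/4,X:3/4):761/48):179/32):75/64,L:75/64)
total length: 1807/32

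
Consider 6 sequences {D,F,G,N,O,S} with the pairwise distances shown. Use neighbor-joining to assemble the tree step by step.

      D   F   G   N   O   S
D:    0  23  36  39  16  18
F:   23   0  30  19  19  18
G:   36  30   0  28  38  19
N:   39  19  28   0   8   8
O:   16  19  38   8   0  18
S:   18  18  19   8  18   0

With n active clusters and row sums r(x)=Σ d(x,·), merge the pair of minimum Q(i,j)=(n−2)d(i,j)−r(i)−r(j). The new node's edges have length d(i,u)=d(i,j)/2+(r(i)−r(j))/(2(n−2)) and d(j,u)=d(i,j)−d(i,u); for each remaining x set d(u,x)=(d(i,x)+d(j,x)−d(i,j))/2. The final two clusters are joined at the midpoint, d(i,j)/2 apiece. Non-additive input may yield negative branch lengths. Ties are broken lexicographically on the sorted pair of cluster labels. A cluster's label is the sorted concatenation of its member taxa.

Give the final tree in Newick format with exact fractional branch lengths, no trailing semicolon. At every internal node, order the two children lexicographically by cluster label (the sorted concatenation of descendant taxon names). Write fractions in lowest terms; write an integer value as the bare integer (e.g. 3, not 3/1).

(((D:115/8,F:69/8):11/8,(G:107/6,S:7/6):25/8):51/16,(N:35/8,O:29/8):51/16)

iteration 1: select N,O (d=8, Q=-169); attach at lengths (35/8, 29/8); label the merged cluster NO
  updated: d(D,NO)=47/2, d(F,NO)=15, d(G,NO)=29, d(NO,S)=9
iteration 2: select G,S (d=19, Q=-121); attach at lengths (107/6, 7/6); label the merged cluster GS
  updated: d(D,GS)=35/2, d(F,GS)=29/2, d(GS,NO)=19/2
iteration 3: select D,F (d=23, Q=-141/2); attach at lengths (115/8, 69/8); label the merged cluster DF
  updated: d(DF,GS)=9/2, d(DF,NO)=31/4
iteration 4: select DF,GS (d=9/2, Q=-87/4); attach at lengths (11/8, 25/8); label the merged cluster DFGS
  updated: d(DFGS,NO)=51/8
iteration 5: select DFGS,NO (d=51/8); attach at lengths (51/16, 51/16); label the merged cluster DFGNOS
final tree: (((D:115/8,F:69/8):11/8,(G:107/6,S:7/6):25/8):51/16,(N:35/8,O:29/8):51/16)
total length: 487/8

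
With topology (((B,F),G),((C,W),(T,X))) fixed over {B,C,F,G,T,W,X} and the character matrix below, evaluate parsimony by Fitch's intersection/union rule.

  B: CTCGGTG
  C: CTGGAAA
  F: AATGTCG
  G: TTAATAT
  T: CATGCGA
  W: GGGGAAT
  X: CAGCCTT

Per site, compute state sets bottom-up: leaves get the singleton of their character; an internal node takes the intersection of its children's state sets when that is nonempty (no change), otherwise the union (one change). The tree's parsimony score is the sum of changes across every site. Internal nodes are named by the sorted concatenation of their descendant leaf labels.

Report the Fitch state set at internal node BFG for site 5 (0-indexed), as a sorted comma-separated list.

A,C,T

BF@0: {C} ∪ {A} = {A,C} (union, +1)
BFG@0: {A,C} ∪ {T} = {A,C,T} (union, +1)
CW@0: {C} ∪ {G} = {C,G} (union, +1)
TX@0: {C} ∩ {C} = {C} (intersection, +0)
CTWX@0: {C,G} ∩ {C} = {C} (intersection, +0)
BCFGTWX@0: {A,C,T} ∩ {C} = {C} (intersection, +0)
BF@1: {T} ∪ {A} = {A,T} (union, +1)
BFG@1: {A,T} ∩ {T} = {T} (intersection, +0)
CW@1: {T} ∪ {G} = {G,T} (union, +1)
TX@1: {A} ∩ {A} = {A} (intersection, +0)
CTWX@1: {G,T} ∪ {A} = {A,G,T} (union, +1)
BCFGTWX@1: {T} ∩ {A,G,T} = {T} (intersection, +0)
BF@2: {C} ∪ {T} = {C,T} (union, +1)
BFG@2: {C,T} ∪ {A} = {A,C,T} (union, +1)
CW@2: {G} ∩ {G} = {G} (intersection, +0)
TX@2: {T} ∪ {G} = {G,T} (union, +1)
CTWX@2: {G} ∩ {G,T} = {G} (intersection, +0)
BCFGTWX@2: {A,C,T} ∪ {G} = {A,C,G,T} (union, +1)
BF@3: {G} ∩ {G} = {G} (intersection, +0)
BFG@3: {G} ∪ {A} = {A,G} (union, +1)
CW@3: {G} ∩ {G} = {G} (intersection, +0)
TX@3: {G} ∪ {C} = {C,G} (union, +1)
CTWX@3: {G} ∩ {C,G} = {G} (intersection, +0)
BCFGTWX@3: {A,G} ∩ {G} = {G} (intersection, +0)
BF@4: {G} ∪ {T} = {G,T} (union, +1)
BFG@4: {G,T} ∩ {T} = {T} (intersection, +0)
CW@4: {A} ∩ {A} = {A} (intersection, +0)
TX@4: {C} ∩ {C} = {C} (intersection, +0)
CTWX@4: {A} ∪ {C} = {A,C} (union, +1)
BCFGTWX@4: {T} ∪ {A,C} = {A,C,T} (union, +1)
BF@5: {T} ∪ {C} = {C,T} (union, +1)
BFG@5: {C,T} ∪ {A} = {A,C,T} (union, +1)
CW@5: {A} ∩ {A} = {A} (intersection, +0)
TX@5: {G} ∪ {T} = {G,T} (union, +1)
CTWX@5: {A} ∪ {G,T} = {A,G,T} (union, +1)
BCFGTWX@5: {A,C,T} ∩ {A,G,T} = {A,T} (intersection, +0)
BF@6: {G} ∩ {G} = {G} (intersection, +0)
BFG@6: {G} ∪ {T} = {G,T} (union, +1)
CW@6: {A} ∪ {T} = {A,T} (union, +1)
TX@6: {A} ∪ {T} = {A,T} (union, +1)
CTWX@6: {A,T} ∩ {A,T} = {A,T} (intersection, +0)
BCFGTWX@6: {G,T} ∩ {A,T} = {T} (intersection, +0)
per-site changes: [3, 3, 4, 2, 3, 4, 3]; total = 22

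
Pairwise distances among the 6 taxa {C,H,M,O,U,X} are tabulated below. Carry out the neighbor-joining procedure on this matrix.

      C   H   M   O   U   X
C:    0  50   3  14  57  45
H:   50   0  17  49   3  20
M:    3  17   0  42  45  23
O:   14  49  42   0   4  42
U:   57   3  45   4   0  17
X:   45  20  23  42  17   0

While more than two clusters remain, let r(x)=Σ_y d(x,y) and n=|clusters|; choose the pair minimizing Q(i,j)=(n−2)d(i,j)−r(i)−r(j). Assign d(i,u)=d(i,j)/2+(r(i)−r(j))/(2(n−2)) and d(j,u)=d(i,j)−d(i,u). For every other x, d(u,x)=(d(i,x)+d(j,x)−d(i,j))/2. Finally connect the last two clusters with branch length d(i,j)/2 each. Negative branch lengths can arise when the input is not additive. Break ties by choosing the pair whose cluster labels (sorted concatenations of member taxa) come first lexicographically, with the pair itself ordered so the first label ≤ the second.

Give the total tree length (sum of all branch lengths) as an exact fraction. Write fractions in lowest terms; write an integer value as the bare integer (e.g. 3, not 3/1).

step 1: merge (C,M) at d=3, Q=-287; branch lengths C→51/8, M→-27/8; new cluster CM
  updated: d(CM,H)=32, d(CM,O)=53/2, d(CM,U)=99/2, d(CM,X)=65/2
step 2: merge (O,U) at d=4, Q=-183; branch lengths O→10, U→-6; new cluster OU
  updated: d(CM,OU)=36, d(H,OU)=24, d(OU,X)=55/2
step 3: merge (CM,OU) at d=36, Q=-116; branch lengths CM→85/4, OU→59/4; new cluster CMOU
  updated: d(CMOU,H)=10, d(CMOU,X)=12
step 4: merge (CMOU,H) at d=10, Q=-42; branch lengths CMOU→1, H→9; new cluster CHMOU
  updated: d(CHMOU,X)=11
step 5: merge (CHMOU,X) at d=11; branch lengths CHMOU→11/2, X→11/2; new cluster CHMOUX
final tree: ((((C:51/8,M:-27/8):85/4,(O:10,U:-6):59/4):1,H:9):11/2,X:11/2)
total length: 64

64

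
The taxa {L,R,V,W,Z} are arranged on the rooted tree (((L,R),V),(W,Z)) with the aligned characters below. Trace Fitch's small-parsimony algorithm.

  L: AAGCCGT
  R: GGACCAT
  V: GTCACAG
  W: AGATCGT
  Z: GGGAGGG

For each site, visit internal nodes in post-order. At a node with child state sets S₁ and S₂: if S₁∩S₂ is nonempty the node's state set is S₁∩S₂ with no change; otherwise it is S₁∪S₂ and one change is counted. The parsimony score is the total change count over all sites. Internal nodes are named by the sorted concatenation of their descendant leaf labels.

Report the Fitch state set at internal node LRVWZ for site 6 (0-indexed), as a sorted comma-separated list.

LR@0: {A} ∪ {G} = {A,G} (union, +1)
LRV@0: {A,G} ∩ {G} = {G} (intersection, +0)
WZ@0: {A} ∪ {G} = {A,G} (union, +1)
LRVWZ@0: {G} ∩ {A,G} = {G} (intersection, +0)
LR@1: {A} ∪ {G} = {A,G} (union, +1)
LRV@1: {A,G} ∪ {T} = {A,G,T} (union, +1)
WZ@1: {G} ∩ {G} = {G} (intersection, +0)
LRVWZ@1: {A,G,T} ∩ {G} = {G} (intersection, +0)
LR@2: {G} ∪ {A} = {A,G} (union, +1)
LRV@2: {A,G} ∪ {C} = {A,C,G} (union, +1)
WZ@2: {A} ∪ {G} = {A,G} (union, +1)
LRVWZ@2: {A,C,G} ∩ {A,G} = {A,G} (intersection, +0)
LR@3: {C} ∩ {C} = {C} (intersection, +0)
LRV@3: {C} ∪ {A} = {A,C} (union, +1)
WZ@3: {T} ∪ {A} = {A,T} (union, +1)
LRVWZ@3: {A,C} ∩ {A,T} = {A} (intersection, +0)
LR@4: {C} ∩ {C} = {C} (intersection, +0)
LRV@4: {C} ∩ {C} = {C} (intersection, +0)
WZ@4: {C} ∪ {G} = {C,G} (union, +1)
LRVWZ@4: {C} ∩ {C,G} = {C} (intersection, +0)
LR@5: {G} ∪ {A} = {A,G} (union, +1)
LRV@5: {A,G} ∩ {A} = {A} (intersection, +0)
WZ@5: {G} ∩ {G} = {G} (intersection, +0)
LRVWZ@5: {A} ∪ {G} = {A,G} (union, +1)
LR@6: {T} ∩ {T} = {T} (intersection, +0)
LRV@6: {T} ∪ {G} = {G,T} (union, +1)
WZ@6: {T} ∪ {G} = {G,T} (union, +1)
LRVWZ@6: {G,T} ∩ {G,T} = {G,T} (intersection, +0)
per-site changes: [2, 2, 3, 2, 1, 2, 2]; total = 14

G,T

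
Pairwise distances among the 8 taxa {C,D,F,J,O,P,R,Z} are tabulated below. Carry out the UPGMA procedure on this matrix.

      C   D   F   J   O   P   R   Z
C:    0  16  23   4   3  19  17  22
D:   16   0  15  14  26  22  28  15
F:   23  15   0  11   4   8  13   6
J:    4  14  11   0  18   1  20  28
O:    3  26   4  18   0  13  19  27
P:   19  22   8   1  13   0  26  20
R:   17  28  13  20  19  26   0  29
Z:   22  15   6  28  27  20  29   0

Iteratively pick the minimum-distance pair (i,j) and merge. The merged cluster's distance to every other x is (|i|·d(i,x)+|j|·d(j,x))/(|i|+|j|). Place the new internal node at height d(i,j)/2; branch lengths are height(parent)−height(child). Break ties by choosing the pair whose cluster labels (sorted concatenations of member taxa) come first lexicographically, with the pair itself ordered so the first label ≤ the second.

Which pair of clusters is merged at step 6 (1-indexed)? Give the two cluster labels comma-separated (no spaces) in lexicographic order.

CJOP,DFZ

1. join J+P (d=1) ⇒ JP; edges |J|=1/2, |P|=1/2
  updated: d(C,JP)=23/2, d(D,JP)=18, d(F,JP)=19/2, d(JP,O)=31/2, d(JP,R)=23, d(JP,Z)=24
2. join C+O (d=3) ⇒ CO; edges |C|=3/2, |O|=3/2
  updated: d(CO,D)=21, d(CO,F)=27/2, d(CO,JP)=27/2, d(CO,R)=18, d(CO,Z)=49/2
3. join F+Z (d=6) ⇒ FZ; edges |F|=3, |Z|=3
  updated: d(CO,FZ)=19, d(D,FZ)=15, d(FZ,JP)=67/4, d(FZ,R)=21
4. join CO+JP (d=27/2) ⇒ CJOP; edges |CO|=21/4, |JP|=25/4
  updated: d(CJOP,D)=39/2, d(CJOP,FZ)=143/8, d(CJOP,R)=41/2
5. join D+FZ (d=15) ⇒ DFZ; edges |D|=15/2, |FZ|=9/2
  updated: d(CJOP,DFZ)=221/12, d(DFZ,R)=70/3
6. join CJOP+DFZ (d=221/12) ⇒ CDFJOPZ; edges |CJOP|=59/24, |DFZ|=41/24
  updated: d(CDFJOPZ,R)=152/7
7. join CDFJOPZ+R (d=152/7) ⇒ CDFJOPRZ; edges |CDFJOPZ|=277/168, |R|=76/7
final tree: ((((C:3/2,O:3/2):21/4,(J:1/2,P:1/2):25/4):59/24,(D:15/2,(F:3,Z:3):9/2):41/24):277/168,R:76/7)
total length: 8429/168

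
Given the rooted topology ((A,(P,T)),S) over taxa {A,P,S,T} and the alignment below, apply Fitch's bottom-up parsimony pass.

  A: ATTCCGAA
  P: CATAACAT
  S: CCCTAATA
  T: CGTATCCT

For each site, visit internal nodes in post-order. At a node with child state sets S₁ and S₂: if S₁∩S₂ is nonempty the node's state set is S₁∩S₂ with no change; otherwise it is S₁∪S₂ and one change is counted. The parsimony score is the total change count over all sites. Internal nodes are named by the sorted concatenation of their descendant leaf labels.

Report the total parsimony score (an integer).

14

[col 0] PT: children P:{C}, T:{C} ∩→ {C}; cost 0
[col 0] APT: children A:{A}, PT:{C} ∪→ {A,C}; cost 1
[col 0] APST: children APT:{A,C}, S:{C} ∩→ {C}; cost 0
[col 1] PT: children P:{A}, T:{G} ∪→ {A,G}; cost 1
[col 1] APT: children A:{T}, PT:{A,G} ∪→ {A,G,T}; cost 1
[col 1] APST: children APT:{A,G,T}, S:{C} ∪→ {A,C,G,T}; cost 1
[col 2] PT: children P:{T}, T:{T} ∩→ {T}; cost 0
[col 2] APT: children A:{T}, PT:{T} ∩→ {T}; cost 0
[col 2] APST: children APT:{T}, S:{C} ∪→ {C,T}; cost 1
[col 3] PT: children P:{A}, T:{A} ∩→ {A}; cost 0
[col 3] APT: children A:{C}, PT:{A} ∪→ {A,C}; cost 1
[col 3] APST: children APT:{A,C}, S:{T} ∪→ {A,C,T}; cost 1
[col 4] PT: children P:{A}, T:{T} ∪→ {A,T}; cost 1
[col 4] APT: children A:{C}, PT:{A,T} ∪→ {A,C,T}; cost 1
[col 4] APST: children APT:{A,C,T}, S:{A} ∩→ {A}; cost 0
[col 5] PT: children P:{C}, T:{C} ∩→ {C}; cost 0
[col 5] APT: children A:{G}, PT:{C} ∪→ {C,G}; cost 1
[col 5] APST: children APT:{C,G}, S:{A} ∪→ {A,C,G}; cost 1
[col 6] PT: children P:{A}, T:{C} ∪→ {A,C}; cost 1
[col 6] APT: children A:{A}, PT:{A,C} ∩→ {A}; cost 0
[col 6] APST: children APT:{A}, S:{T} ∪→ {A,T}; cost 1
[col 7] PT: children P:{T}, T:{T} ∩→ {T}; cost 0
[col 7] APT: children A:{A}, PT:{T} ∪→ {A,T}; cost 1
[col 7] APST: children APT:{A,T}, S:{A} ∩→ {A}; cost 0
per-site changes: [1, 3, 1, 2, 2, 2, 2, 1]; total = 14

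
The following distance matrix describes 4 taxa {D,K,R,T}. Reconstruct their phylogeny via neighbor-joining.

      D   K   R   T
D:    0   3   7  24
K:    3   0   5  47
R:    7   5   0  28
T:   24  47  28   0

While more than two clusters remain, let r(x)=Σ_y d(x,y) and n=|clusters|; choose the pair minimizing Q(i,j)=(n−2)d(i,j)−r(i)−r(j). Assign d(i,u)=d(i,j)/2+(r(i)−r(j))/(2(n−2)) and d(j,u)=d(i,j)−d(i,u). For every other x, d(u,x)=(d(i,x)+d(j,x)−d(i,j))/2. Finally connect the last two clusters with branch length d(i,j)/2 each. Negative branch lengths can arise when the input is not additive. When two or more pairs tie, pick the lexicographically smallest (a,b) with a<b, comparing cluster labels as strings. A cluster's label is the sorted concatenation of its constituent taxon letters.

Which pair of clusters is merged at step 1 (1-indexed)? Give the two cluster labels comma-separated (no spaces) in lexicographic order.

1. join D+T (d=24, Q=-85) ⇒ DT; edges |D|=-17/4, |T|=113/4
  updated: d(DT,K)=13, d(DT,R)=11/2
2. join DT+K (d=13, Q=-47/2) ⇒ DKT; edges |DT|=27/4, |K|=25/4
  updated: d(DKT,R)=-5/4
3. join DKT+R (d=-5/4) ⇒ DKRT; edges |DKT|=-5/8, |R|=-5/8
final tree: (((D:-17/4,T:113/4):27/4,K:25/4):-5/8,R:-5/8)
total length: 143/4

D,T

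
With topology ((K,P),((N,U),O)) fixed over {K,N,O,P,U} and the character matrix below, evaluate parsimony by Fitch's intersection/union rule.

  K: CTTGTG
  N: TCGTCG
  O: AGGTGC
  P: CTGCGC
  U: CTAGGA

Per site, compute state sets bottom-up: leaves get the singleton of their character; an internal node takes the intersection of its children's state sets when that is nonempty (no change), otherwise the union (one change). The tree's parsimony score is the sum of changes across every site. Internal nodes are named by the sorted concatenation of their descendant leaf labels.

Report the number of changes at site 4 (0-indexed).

2

[col 0] KP: children K:{C}, P:{C} ∩→ {C}; cost 0
[col 0] NU: children N:{T}, U:{C} ∪→ {C,T}; cost 1
[col 0] NOU: children NU:{C,T}, O:{A} ∪→ {A,C,T}; cost 1
[col 0] KNOPU: children KP:{C}, NOU:{A,C,T} ∩→ {C}; cost 0
[col 1] KP: children K:{T}, P:{T} ∩→ {T}; cost 0
[col 1] NU: children N:{C}, U:{T} ∪→ {C,T}; cost 1
[col 1] NOU: children NU:{C,T}, O:{G} ∪→ {C,G,T}; cost 1
[col 1] KNOPU: children KP:{T}, NOU:{C,G,T} ∩→ {T}; cost 0
[col 2] KP: children K:{T}, P:{G} ∪→ {G,T}; cost 1
[col 2] NU: children N:{G}, U:{A} ∪→ {A,G}; cost 1
[col 2] NOU: children NU:{A,G}, O:{G} ∩→ {G}; cost 0
[col 2] KNOPU: children KP:{G,T}, NOU:{G} ∩→ {G}; cost 0
[col 3] KP: children K:{G}, P:{C} ∪→ {C,G}; cost 1
[col 3] NU: children N:{T}, U:{G} ∪→ {G,T}; cost 1
[col 3] NOU: children NU:{G,T}, O:{T} ∩→ {T}; cost 0
[col 3] KNOPU: children KP:{C,G}, NOU:{T} ∪→ {C,G,T}; cost 1
[col 4] KP: children K:{T}, P:{G} ∪→ {G,T}; cost 1
[col 4] NU: children N:{C}, U:{G} ∪→ {C,G}; cost 1
[col 4] NOU: children NU:{C,G}, O:{G} ∩→ {G}; cost 0
[col 4] KNOPU: children KP:{G,T}, NOU:{G} ∩→ {G}; cost 0
[col 5] KP: children K:{G}, P:{C} ∪→ {C,G}; cost 1
[col 5] NU: children N:{G}, U:{A} ∪→ {A,G}; cost 1
[col 5] NOU: children NU:{A,G}, O:{C} ∪→ {A,C,G}; cost 1
[col 5] KNOPU: children KP:{C,G}, NOU:{A,C,G} ∩→ {C,G}; cost 0
per-site changes: [2, 2, 2, 3, 2, 3]; total = 14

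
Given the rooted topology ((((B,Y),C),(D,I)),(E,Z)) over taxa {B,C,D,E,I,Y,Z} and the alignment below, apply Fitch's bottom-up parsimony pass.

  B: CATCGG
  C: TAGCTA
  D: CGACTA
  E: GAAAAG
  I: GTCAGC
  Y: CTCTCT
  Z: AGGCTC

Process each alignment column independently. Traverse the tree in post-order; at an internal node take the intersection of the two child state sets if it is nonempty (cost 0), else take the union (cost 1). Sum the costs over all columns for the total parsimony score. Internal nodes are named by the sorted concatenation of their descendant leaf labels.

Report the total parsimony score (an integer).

site 0, node BY: B={C} ∩ Y={C} → {C} (+0)
site 0, node BCY: BY={C} ∪ C={T} → {C,T} (+1)
site 0, node DI: D={C} ∪ I={G} → {C,G} (+1)
site 0, node BCDIY: BCY={C,T} ∩ DI={C,G} → {C} (+0)
site 0, node EZ: E={G} ∪ Z={A} → {A,G} (+1)
site 0, node BCDEIYZ: BCDIY={C} ∪ EZ={A,G} → {A,C,G} (+1)
site 1, node BY: B={A} ∪ Y={T} → {A,T} (+1)
site 1, node BCY: BY={A,T} ∩ C={A} → {A} (+0)
site 1, node DI: D={G} ∪ I={T} → {G,T} (+1)
site 1, node BCDIY: BCY={A} ∪ DI={G,T} → {A,G,T} (+1)
site 1, node EZ: E={A} ∪ Z={G} → {A,G} (+1)
site 1, node BCDEIYZ: BCDIY={A,G,T} ∩ EZ={A,G} → {A,G} (+0)
site 2, node BY: B={T} ∪ Y={C} → {C,T} (+1)
site 2, node BCY: BY={C,T} ∪ C={G} → {C,G,T} (+1)
site 2, node DI: D={A} ∪ I={C} → {A,C} (+1)
site 2, node BCDIY: BCY={C,G,T} ∩ DI={A,C} → {C} (+0)
site 2, node EZ: E={A} ∪ Z={G} → {A,G} (+1)
site 2, node BCDEIYZ: BCDIY={C} ∪ EZ={A,G} → {A,C,G} (+1)
site 3, node BY: B={C} ∪ Y={T} → {C,T} (+1)
site 3, node BCY: BY={C,T} ∩ C={C} → {C} (+0)
site 3, node DI: D={C} ∪ I={A} → {A,C} (+1)
site 3, node BCDIY: BCY={C} ∩ DI={A,C} → {C} (+0)
site 3, node EZ: E={A} ∪ Z={C} → {A,C} (+1)
site 3, node BCDEIYZ: BCDIY={C} ∩ EZ={A,C} → {C} (+0)
site 4, node BY: B={G} ∪ Y={C} → {C,G} (+1)
site 4, node BCY: BY={C,G} ∪ C={T} → {C,G,T} (+1)
site 4, node DI: D={T} ∪ I={G} → {G,T} (+1)
site 4, node BCDIY: BCY={C,G,T} ∩ DI={G,T} → {G,T} (+0)
site 4, node EZ: E={A} ∪ Z={T} → {A,T} (+1)
site 4, node BCDEIYZ: BCDIY={G,T} ∩ EZ={A,T} → {T} (+0)
site 5, node BY: B={G} ∪ Y={T} → {G,T} (+1)
site 5, node BCY: BY={G,T} ∪ C={A} → {A,G,T} (+1)
site 5, node DI: D={A} ∪ I={C} → {A,C} (+1)
site 5, node BCDIY: BCY={A,G,T} ∩ DI={A,C} → {A} (+0)
site 5, node EZ: E={G} ∪ Z={C} → {C,G} (+1)
site 5, node BCDEIYZ: BCDIY={A} ∪ EZ={C,G} → {A,C,G} (+1)
per-site changes: [4, 4, 5, 3, 4, 5]; total = 25

25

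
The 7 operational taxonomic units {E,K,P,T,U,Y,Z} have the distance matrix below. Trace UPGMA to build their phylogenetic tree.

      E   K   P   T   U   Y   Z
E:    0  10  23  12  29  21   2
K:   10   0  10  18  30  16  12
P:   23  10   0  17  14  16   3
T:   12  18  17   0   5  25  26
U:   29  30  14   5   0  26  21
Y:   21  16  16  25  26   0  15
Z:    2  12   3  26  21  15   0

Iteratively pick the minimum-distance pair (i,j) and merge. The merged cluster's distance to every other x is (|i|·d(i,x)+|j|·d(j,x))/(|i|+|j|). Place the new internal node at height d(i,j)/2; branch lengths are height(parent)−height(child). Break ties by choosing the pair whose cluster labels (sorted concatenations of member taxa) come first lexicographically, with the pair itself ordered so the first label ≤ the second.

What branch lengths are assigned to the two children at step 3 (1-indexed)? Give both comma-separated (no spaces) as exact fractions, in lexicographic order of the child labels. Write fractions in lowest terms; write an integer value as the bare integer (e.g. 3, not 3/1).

iteration 1: select E,Z (d=2); attach at lengths (1, 1); label the merged cluster EZ
  updated: d(EZ,K)=11, d(EZ,P)=13, d(EZ,T)=19, d(EZ,U)=25, d(EZ,Y)=18
iteration 2: select T,U (d=5); attach at lengths (5/2, 5/2); label the merged cluster TU
  updated: d(EZ,TU)=22, d(K,TU)=24, d(P,TU)=31/2, d(TU,Y)=51/2
iteration 3: select K,P (d=10); attach at lengths (5, 5); label the merged cluster KP
  updated: d(EZ,KP)=12, d(KP,TU)=79/4, d(KP,Y)=16
iteration 4: select EZ,KP (d=12); attach at lengths (5, 1); label the merged cluster EKPZ
  updated: d(EKPZ,TU)=167/8, d(EKPZ,Y)=17
iteration 5: select EKPZ,Y (d=17); attach at lengths (5/2, 17/2); label the merged cluster EKPYZ
  updated: d(EKPYZ,TU)=109/5
iteration 6: select EKPYZ,TU (d=109/5); attach at lengths (12/5, 42/5); label the merged cluster EKPTUYZ
final tree: ((((E:1,Z:1):5,(K:5,P:5):1):5/2,Y:17/2):12/5,(T:5/2,U:5/2):42/5)
total length: 224/5

5,5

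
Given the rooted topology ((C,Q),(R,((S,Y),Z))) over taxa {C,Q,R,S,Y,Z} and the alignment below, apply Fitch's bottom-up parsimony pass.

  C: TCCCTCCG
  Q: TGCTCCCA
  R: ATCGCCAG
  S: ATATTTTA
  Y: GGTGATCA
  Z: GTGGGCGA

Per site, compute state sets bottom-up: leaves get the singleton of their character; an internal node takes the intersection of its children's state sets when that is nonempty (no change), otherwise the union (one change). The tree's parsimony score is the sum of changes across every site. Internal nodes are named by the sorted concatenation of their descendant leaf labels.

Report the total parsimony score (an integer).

site 0, node CQ: C={T} ∩ Q={T} → {T} (+0)
site 0, node SY: S={A} ∪ Y={G} → {A,G} (+1)
site 0, node SYZ: SY={A,G} ∩ Z={G} → {G} (+0)
site 0, node RSYZ: R={A} ∪ SYZ={G} → {A,G} (+1)
site 0, node CQRSYZ: CQ={T} ∪ RSYZ={A,G} → {A,G,T} (+1)
site 1, node CQ: C={C} ∪ Q={G} → {C,G} (+1)
site 1, node SY: S={T} ∪ Y={G} → {G,T} (+1)
site 1, node SYZ: SY={G,T} ∩ Z={T} → {T} (+0)
site 1, node RSYZ: R={T} ∩ SYZ={T} → {T} (+0)
site 1, node CQRSYZ: CQ={C,G} ∪ RSYZ={T} → {C,G,T} (+1)
site 2, node CQ: C={C} ∩ Q={C} → {C} (+0)
site 2, node SY: S={A} ∪ Y={T} → {A,T} (+1)
site 2, node SYZ: SY={A,T} ∪ Z={G} → {A,G,T} (+1)
site 2, node RSYZ: R={C} ∪ SYZ={A,G,T} → {A,C,G,T} (+1)
site 2, node CQRSYZ: CQ={C} ∩ RSYZ={A,C,G,T} → {C} (+0)
site 3, node CQ: C={C} ∪ Q={T} → {C,T} (+1)
site 3, node SY: S={T} ∪ Y={G} → {G,T} (+1)
site 3, node SYZ: SY={G,T} ∩ Z={G} → {G} (+0)
site 3, node RSYZ: R={G} ∩ SYZ={G} → {G} (+0)
site 3, node CQRSYZ: CQ={C,T} ∪ RSYZ={G} → {C,G,T} (+1)
site 4, node CQ: C={T} ∪ Q={C} → {C,T} (+1)
site 4, node SY: S={T} ∪ Y={A} → {A,T} (+1)
site 4, node SYZ: SY={A,T} ∪ Z={G} → {A,G,T} (+1)
site 4, node RSYZ: R={C} ∪ SYZ={A,G,T} → {A,C,G,T} (+1)
site 4, node CQRSYZ: CQ={C,T} ∩ RSYZ={A,C,G,T} → {C,T} (+0)
site 5, node CQ: C={C} ∩ Q={C} → {C} (+0)
site 5, node SY: S={T} ∩ Y={T} → {T} (+0)
site 5, node SYZ: SY={T} ∪ Z={C} → {C,T} (+1)
site 5, node RSYZ: R={C} ∩ SYZ={C,T} → {C} (+0)
site 5, node CQRSYZ: CQ={C} ∩ RSYZ={C} → {C} (+0)
site 6, node CQ: C={C} ∩ Q={C} → {C} (+0)
site 6, node SY: S={T} ∪ Y={C} → {C,T} (+1)
site 6, node SYZ: SY={C,T} ∪ Z={G} → {C,G,T} (+1)
site 6, node RSYZ: R={A} ∪ SYZ={C,G,T} → {A,C,G,T} (+1)
site 6, node CQRSYZ: CQ={C} ∩ RSYZ={A,C,G,T} → {C} (+0)
site 7, node CQ: C={G} ∪ Q={A} → {A,G} (+1)
site 7, node SY: S={A} ∩ Y={A} → {A} (+0)
site 7, node SYZ: SY={A} ∩ Z={A} → {A} (+0)
site 7, node RSYZ: R={G} ∪ SYZ={A} → {A,G} (+1)
site 7, node CQRSYZ: CQ={A,G} ∩ RSYZ={A,G} → {A,G} (+0)
per-site changes: [3, 3, 3, 3, 4, 1, 3, 2]; total = 22

22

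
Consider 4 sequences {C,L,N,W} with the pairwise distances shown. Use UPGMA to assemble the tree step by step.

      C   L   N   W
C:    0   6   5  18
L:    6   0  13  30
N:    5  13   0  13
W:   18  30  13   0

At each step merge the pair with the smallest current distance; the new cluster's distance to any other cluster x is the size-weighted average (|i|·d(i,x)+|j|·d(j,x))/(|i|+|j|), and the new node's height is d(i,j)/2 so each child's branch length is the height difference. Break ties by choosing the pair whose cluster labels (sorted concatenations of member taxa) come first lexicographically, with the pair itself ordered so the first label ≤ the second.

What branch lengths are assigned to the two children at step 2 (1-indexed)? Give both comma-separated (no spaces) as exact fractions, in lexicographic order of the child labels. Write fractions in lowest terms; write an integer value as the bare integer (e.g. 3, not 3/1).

iteration 1: select C,N (d=5); attach at lengths (5/2, 5/2); label the merged cluster CN
  updated: d(CN,L)=19/2, d(CN,W)=31/2
iteration 2: select CN,L (d=19/2); attach at lengths (9/4, 19/4); label the merged cluster CLN
  updated: d(CLN,W)=61/3
iteration 3: select CLN,W (d=61/3); attach at lengths (65/12, 61/6); label the merged cluster CLNW
final tree: (((C:5/2,N:5/2):9/4,L:19/4):65/12,W:61/6)
total length: 331/12

9/4,19/4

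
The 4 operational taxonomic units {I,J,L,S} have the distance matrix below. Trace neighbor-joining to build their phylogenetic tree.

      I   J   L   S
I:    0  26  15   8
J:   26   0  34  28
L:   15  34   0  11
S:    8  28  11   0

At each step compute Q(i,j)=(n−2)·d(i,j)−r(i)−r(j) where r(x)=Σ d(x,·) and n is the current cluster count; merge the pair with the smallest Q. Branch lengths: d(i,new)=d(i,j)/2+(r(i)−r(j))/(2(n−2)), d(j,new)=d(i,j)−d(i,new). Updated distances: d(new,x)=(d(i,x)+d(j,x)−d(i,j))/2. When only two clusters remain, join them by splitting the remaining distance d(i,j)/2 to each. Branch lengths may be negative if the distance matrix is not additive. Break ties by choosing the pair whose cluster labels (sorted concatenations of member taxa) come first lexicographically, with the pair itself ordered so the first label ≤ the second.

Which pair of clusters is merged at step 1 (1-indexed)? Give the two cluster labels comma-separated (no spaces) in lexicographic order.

I,J

iteration 1: select I,J (d=26, Q=-85); attach at lengths (13/4, 91/4); label the merged cluster IJ
  updated: d(IJ,L)=23/2, d(IJ,S)=5
iteration 2: select IJ,L (d=23/2, Q=-55/2); attach at lengths (11/4, 35/4); label the merged cluster IJL
  updated: d(IJL,S)=9/4
iteration 3: select IJL,S (d=9/4); attach at lengths (9/8, 9/8); label the merged cluster IJLS
final tree: (((I:13/4,J:91/4):11/4,L:35/4):9/8,S:9/8)
total length: 159/4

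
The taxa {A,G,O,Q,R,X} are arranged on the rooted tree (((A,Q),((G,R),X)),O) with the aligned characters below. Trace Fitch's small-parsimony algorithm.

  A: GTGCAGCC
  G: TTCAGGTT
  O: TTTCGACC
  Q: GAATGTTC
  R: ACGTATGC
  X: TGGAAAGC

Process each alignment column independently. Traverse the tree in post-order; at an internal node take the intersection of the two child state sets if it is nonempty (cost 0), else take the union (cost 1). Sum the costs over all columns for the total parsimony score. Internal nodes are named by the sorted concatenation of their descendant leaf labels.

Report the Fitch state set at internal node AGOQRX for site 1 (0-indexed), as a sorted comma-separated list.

[col 0] AQ: children A:{G}, Q:{G} ∩→ {G}; cost 0
[col 0] GR: children G:{T}, R:{A} ∪→ {A,T}; cost 1
[col 0] GRX: children GR:{A,T}, X:{T} ∩→ {T}; cost 0
[col 0] AGQRX: children AQ:{G}, GRX:{T} ∪→ {G,T}; cost 1
[col 0] AGOQRX: children AGQRX:{G,T}, O:{T} ∩→ {T}; cost 0
[col 1] AQ: children A:{T}, Q:{A} ∪→ {A,T}; cost 1
[col 1] GR: children G:{T}, R:{C} ∪→ {C,T}; cost 1
[col 1] GRX: children GR:{C,T}, X:{G} ∪→ {C,G,T}; cost 1
[col 1] AGQRX: children AQ:{A,T}, GRX:{C,G,T} ∩→ {T}; cost 0
[col 1] AGOQRX: children AGQRX:{T}, O:{T} ∩→ {T}; cost 0
[col 2] AQ: children A:{G}, Q:{A} ∪→ {A,G}; cost 1
[col 2] GR: children G:{C}, R:{G} ∪→ {C,G}; cost 1
[col 2] GRX: children GR:{C,G}, X:{G} ∩→ {G}; cost 0
[col 2] AGQRX: children AQ:{A,G}, GRX:{G} ∩→ {G}; cost 0
[col 2] AGOQRX: children AGQRX:{G}, O:{T} ∪→ {G,T}; cost 1
[col 3] AQ: children A:{C}, Q:{T} ∪→ {C,T}; cost 1
[col 3] GR: children G:{A}, R:{T} ∪→ {A,T}; cost 1
[col 3] GRX: children GR:{A,T}, X:{A} ∩→ {A}; cost 0
[col 3] AGQRX: children AQ:{C,T}, GRX:{A} ∪→ {A,C,T}; cost 1
[col 3] AGOQRX: children AGQRX:{A,C,T}, O:{C} ∩→ {C}; cost 0
[col 4] AQ: children A:{A}, Q:{G} ∪→ {A,G}; cost 1
[col 4] GR: children G:{G}, R:{A} ∪→ {A,G}; cost 1
[col 4] GRX: children GR:{A,G}, X:{A} ∩→ {A}; cost 0
[col 4] AGQRX: children AQ:{A,G}, GRX:{A} ∩→ {A}; cost 0
[col 4] AGOQRX: children AGQRX:{A}, O:{G} ∪→ {A,G}; cost 1
[col 5] AQ: children A:{G}, Q:{T} ∪→ {G,T}; cost 1
[col 5] GR: children G:{G}, R:{T} ∪→ {G,T}; cost 1
[col 5] GRX: children GR:{G,T}, X:{A} ∪→ {A,G,T}; cost 1
[col 5] AGQRX: children AQ:{G,T}, GRX:{A,G,T} ∩→ {G,T}; cost 0
[col 5] AGOQRX: children AGQRX:{G,T}, O:{A} ∪→ {A,G,T}; cost 1
[col 6] AQ: children A:{C}, Q:{T} ∪→ {C,T}; cost 1
[col 6] GR: children G:{T}, R:{G} ∪→ {G,T}; cost 1
[col 6] GRX: children GR:{G,T}, X:{G} ∩→ {G}; cost 0
[col 6] AGQRX: children AQ:{C,T}, GRX:{G} ∪→ {C,G,T}; cost 1
[col 6] AGOQRX: children AGQRX:{C,G,T}, O:{C} ∩→ {C}; cost 0
[col 7] AQ: children A:{C}, Q:{C} ∩→ {C}; cost 0
[col 7] GR: children G:{T}, R:{C} ∪→ {C,T}; cost 1
[col 7] GRX: children GR:{C,T}, X:{C} ∩→ {C}; cost 0
[col 7] AGQRX: children AQ:{C}, GRX:{C} ∩→ {C}; cost 0
[col 7] AGOQRX: children AGQRX:{C}, O:{C} ∩→ {C}; cost 0
per-site changes: [2, 3, 3, 3, 3, 4, 3, 1]; total = 22

T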